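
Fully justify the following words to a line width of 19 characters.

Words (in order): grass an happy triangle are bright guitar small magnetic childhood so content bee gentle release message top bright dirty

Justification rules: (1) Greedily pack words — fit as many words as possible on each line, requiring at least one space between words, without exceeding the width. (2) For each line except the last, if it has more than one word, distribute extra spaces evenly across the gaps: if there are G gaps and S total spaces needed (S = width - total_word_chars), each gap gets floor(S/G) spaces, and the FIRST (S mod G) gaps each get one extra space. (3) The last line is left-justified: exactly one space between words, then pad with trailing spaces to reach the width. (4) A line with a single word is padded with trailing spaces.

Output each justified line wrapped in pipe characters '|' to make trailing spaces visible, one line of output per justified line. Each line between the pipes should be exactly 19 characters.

Line 1: ['grass', 'an', 'happy'] (min_width=14, slack=5)
Line 2: ['triangle', 'are', 'bright'] (min_width=19, slack=0)
Line 3: ['guitar', 'small'] (min_width=12, slack=7)
Line 4: ['magnetic', 'childhood'] (min_width=18, slack=1)
Line 5: ['so', 'content', 'bee'] (min_width=14, slack=5)
Line 6: ['gentle', 'release'] (min_width=14, slack=5)
Line 7: ['message', 'top', 'bright'] (min_width=18, slack=1)
Line 8: ['dirty'] (min_width=5, slack=14)

Answer: |grass    an   happy|
|triangle are bright|
|guitar        small|
|magnetic  childhood|
|so    content   bee|
|gentle      release|
|message  top bright|
|dirty              |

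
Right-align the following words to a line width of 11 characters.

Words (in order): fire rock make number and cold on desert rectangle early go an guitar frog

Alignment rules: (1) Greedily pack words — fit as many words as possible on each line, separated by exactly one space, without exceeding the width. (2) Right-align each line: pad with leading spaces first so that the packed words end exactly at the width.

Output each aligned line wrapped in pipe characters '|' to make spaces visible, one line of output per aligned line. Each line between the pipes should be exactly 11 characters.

Line 1: ['fire', 'rock'] (min_width=9, slack=2)
Line 2: ['make', 'number'] (min_width=11, slack=0)
Line 3: ['and', 'cold', 'on'] (min_width=11, slack=0)
Line 4: ['desert'] (min_width=6, slack=5)
Line 5: ['rectangle'] (min_width=9, slack=2)
Line 6: ['early', 'go', 'an'] (min_width=11, slack=0)
Line 7: ['guitar', 'frog'] (min_width=11, slack=0)

Answer: |  fire rock|
|make number|
|and cold on|
|     desert|
|  rectangle|
|early go an|
|guitar frog|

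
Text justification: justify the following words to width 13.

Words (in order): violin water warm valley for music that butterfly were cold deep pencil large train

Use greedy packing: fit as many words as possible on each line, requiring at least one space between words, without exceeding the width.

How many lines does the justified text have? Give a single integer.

Line 1: ['violin', 'water'] (min_width=12, slack=1)
Line 2: ['warm', 'valley'] (min_width=11, slack=2)
Line 3: ['for', 'music'] (min_width=9, slack=4)
Line 4: ['that'] (min_width=4, slack=9)
Line 5: ['butterfly'] (min_width=9, slack=4)
Line 6: ['were', 'cold'] (min_width=9, slack=4)
Line 7: ['deep', 'pencil'] (min_width=11, slack=2)
Line 8: ['large', 'train'] (min_width=11, slack=2)
Total lines: 8

Answer: 8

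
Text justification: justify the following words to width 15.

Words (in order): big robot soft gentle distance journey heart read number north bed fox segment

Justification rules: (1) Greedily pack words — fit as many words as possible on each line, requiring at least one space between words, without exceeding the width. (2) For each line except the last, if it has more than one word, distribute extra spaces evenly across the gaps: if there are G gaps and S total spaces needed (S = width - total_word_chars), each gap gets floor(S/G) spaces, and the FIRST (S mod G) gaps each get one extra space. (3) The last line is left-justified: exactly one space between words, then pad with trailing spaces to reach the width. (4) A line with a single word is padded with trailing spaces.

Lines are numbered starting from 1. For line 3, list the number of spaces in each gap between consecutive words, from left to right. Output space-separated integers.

Line 1: ['big', 'robot', 'soft'] (min_width=14, slack=1)
Line 2: ['gentle', 'distance'] (min_width=15, slack=0)
Line 3: ['journey', 'heart'] (min_width=13, slack=2)
Line 4: ['read', 'number'] (min_width=11, slack=4)
Line 5: ['north', 'bed', 'fox'] (min_width=13, slack=2)
Line 6: ['segment'] (min_width=7, slack=8)

Answer: 3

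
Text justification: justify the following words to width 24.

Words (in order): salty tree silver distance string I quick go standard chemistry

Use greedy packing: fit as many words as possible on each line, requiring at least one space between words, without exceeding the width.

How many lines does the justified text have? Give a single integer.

Line 1: ['salty', 'tree', 'silver'] (min_width=17, slack=7)
Line 2: ['distance', 'string', 'I', 'quick'] (min_width=23, slack=1)
Line 3: ['go', 'standard', 'chemistry'] (min_width=21, slack=3)
Total lines: 3

Answer: 3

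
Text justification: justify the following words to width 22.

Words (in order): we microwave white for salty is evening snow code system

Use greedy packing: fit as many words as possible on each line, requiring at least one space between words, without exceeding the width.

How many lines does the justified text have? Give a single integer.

Line 1: ['we', 'microwave', 'white', 'for'] (min_width=22, slack=0)
Line 2: ['salty', 'is', 'evening', 'snow'] (min_width=21, slack=1)
Line 3: ['code', 'system'] (min_width=11, slack=11)
Total lines: 3

Answer: 3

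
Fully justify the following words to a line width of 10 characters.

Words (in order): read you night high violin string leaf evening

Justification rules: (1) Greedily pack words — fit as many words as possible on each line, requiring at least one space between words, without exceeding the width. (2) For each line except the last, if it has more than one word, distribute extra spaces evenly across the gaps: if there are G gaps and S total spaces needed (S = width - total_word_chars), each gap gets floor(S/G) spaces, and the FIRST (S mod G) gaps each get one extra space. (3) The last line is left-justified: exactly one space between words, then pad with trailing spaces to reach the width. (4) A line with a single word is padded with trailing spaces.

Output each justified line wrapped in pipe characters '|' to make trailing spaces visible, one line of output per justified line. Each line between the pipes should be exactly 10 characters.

Line 1: ['read', 'you'] (min_width=8, slack=2)
Line 2: ['night', 'high'] (min_width=10, slack=0)
Line 3: ['violin'] (min_width=6, slack=4)
Line 4: ['string'] (min_width=6, slack=4)
Line 5: ['leaf'] (min_width=4, slack=6)
Line 6: ['evening'] (min_width=7, slack=3)

Answer: |read   you|
|night high|
|violin    |
|string    |
|leaf      |
|evening   |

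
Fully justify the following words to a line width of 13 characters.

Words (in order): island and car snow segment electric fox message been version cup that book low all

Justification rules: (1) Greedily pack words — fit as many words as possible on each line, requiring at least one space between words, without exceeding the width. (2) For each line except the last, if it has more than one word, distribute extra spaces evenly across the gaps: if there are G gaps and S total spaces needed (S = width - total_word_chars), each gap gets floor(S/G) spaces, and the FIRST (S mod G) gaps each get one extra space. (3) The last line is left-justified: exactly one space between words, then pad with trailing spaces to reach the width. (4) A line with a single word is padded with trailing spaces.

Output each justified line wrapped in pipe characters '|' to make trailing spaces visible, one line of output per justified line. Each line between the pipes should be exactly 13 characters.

Answer: |island    and|
|car      snow|
|segment      |
|electric  fox|
|message  been|
|version   cup|
|that book low|
|all          |

Derivation:
Line 1: ['island', 'and'] (min_width=10, slack=3)
Line 2: ['car', 'snow'] (min_width=8, slack=5)
Line 3: ['segment'] (min_width=7, slack=6)
Line 4: ['electric', 'fox'] (min_width=12, slack=1)
Line 5: ['message', 'been'] (min_width=12, slack=1)
Line 6: ['version', 'cup'] (min_width=11, slack=2)
Line 7: ['that', 'book', 'low'] (min_width=13, slack=0)
Line 8: ['all'] (min_width=3, slack=10)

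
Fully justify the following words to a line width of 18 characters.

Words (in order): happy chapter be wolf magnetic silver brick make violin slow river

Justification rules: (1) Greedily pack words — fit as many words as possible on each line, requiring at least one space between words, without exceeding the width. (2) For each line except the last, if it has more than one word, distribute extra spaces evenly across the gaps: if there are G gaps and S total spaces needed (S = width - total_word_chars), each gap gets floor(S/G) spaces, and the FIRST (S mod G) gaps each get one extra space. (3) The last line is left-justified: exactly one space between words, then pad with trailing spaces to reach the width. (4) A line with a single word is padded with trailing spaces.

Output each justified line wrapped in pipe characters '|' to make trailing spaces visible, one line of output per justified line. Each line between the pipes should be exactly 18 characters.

Answer: |happy  chapter  be|
|wolf      magnetic|
|silver  brick make|
|violin slow river |

Derivation:
Line 1: ['happy', 'chapter', 'be'] (min_width=16, slack=2)
Line 2: ['wolf', 'magnetic'] (min_width=13, slack=5)
Line 3: ['silver', 'brick', 'make'] (min_width=17, slack=1)
Line 4: ['violin', 'slow', 'river'] (min_width=17, slack=1)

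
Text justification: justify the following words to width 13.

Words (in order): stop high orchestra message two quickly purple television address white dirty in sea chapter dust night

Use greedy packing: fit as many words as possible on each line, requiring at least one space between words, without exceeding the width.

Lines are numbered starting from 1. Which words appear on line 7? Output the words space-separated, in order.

Answer: address white

Derivation:
Line 1: ['stop', 'high'] (min_width=9, slack=4)
Line 2: ['orchestra'] (min_width=9, slack=4)
Line 3: ['message', 'two'] (min_width=11, slack=2)
Line 4: ['quickly'] (min_width=7, slack=6)
Line 5: ['purple'] (min_width=6, slack=7)
Line 6: ['television'] (min_width=10, slack=3)
Line 7: ['address', 'white'] (min_width=13, slack=0)
Line 8: ['dirty', 'in', 'sea'] (min_width=12, slack=1)
Line 9: ['chapter', 'dust'] (min_width=12, slack=1)
Line 10: ['night'] (min_width=5, slack=8)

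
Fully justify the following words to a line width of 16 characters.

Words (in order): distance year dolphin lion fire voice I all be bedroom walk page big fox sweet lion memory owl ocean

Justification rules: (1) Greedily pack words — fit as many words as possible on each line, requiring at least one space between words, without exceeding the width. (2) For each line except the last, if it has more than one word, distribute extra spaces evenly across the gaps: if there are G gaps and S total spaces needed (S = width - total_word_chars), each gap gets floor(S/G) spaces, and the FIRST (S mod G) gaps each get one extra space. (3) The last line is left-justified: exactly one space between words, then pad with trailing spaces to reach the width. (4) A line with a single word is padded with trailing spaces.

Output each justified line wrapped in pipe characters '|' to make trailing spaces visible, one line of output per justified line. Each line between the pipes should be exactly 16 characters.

Line 1: ['distance', 'year'] (min_width=13, slack=3)
Line 2: ['dolphin', 'lion'] (min_width=12, slack=4)
Line 3: ['fire', 'voice', 'I', 'all'] (min_width=16, slack=0)
Line 4: ['be', 'bedroom', 'walk'] (min_width=15, slack=1)
Line 5: ['page', 'big', 'fox'] (min_width=12, slack=4)
Line 6: ['sweet', 'lion'] (min_width=10, slack=6)
Line 7: ['memory', 'owl', 'ocean'] (min_width=16, slack=0)

Answer: |distance    year|
|dolphin     lion|
|fire voice I all|
|be  bedroom walk|
|page   big   fox|
|sweet       lion|
|memory owl ocean|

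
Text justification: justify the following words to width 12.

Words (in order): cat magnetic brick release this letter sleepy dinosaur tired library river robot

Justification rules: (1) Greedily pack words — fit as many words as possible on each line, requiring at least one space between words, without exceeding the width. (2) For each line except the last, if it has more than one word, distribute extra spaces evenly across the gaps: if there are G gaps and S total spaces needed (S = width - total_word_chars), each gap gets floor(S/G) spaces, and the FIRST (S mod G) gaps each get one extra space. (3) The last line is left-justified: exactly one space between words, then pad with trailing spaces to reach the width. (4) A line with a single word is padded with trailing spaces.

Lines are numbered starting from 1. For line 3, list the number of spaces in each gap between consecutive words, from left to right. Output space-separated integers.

Line 1: ['cat', 'magnetic'] (min_width=12, slack=0)
Line 2: ['brick'] (min_width=5, slack=7)
Line 3: ['release', 'this'] (min_width=12, slack=0)
Line 4: ['letter'] (min_width=6, slack=6)
Line 5: ['sleepy'] (min_width=6, slack=6)
Line 6: ['dinosaur'] (min_width=8, slack=4)
Line 7: ['tired'] (min_width=5, slack=7)
Line 8: ['library'] (min_width=7, slack=5)
Line 9: ['river', 'robot'] (min_width=11, slack=1)

Answer: 1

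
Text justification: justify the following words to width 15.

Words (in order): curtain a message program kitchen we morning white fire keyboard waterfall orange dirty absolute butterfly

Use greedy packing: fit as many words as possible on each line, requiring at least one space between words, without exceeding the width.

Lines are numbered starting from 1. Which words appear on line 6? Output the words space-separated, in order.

Answer: waterfall

Derivation:
Line 1: ['curtain', 'a'] (min_width=9, slack=6)
Line 2: ['message', 'program'] (min_width=15, slack=0)
Line 3: ['kitchen', 'we'] (min_width=10, slack=5)
Line 4: ['morning', 'white'] (min_width=13, slack=2)
Line 5: ['fire', 'keyboard'] (min_width=13, slack=2)
Line 6: ['waterfall'] (min_width=9, slack=6)
Line 7: ['orange', 'dirty'] (min_width=12, slack=3)
Line 8: ['absolute'] (min_width=8, slack=7)
Line 9: ['butterfly'] (min_width=9, slack=6)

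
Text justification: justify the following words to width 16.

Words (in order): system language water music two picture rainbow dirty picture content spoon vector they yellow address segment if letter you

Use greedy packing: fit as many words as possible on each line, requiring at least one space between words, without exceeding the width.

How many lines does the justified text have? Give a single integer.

Answer: 9

Derivation:
Line 1: ['system', 'language'] (min_width=15, slack=1)
Line 2: ['water', 'music', 'two'] (min_width=15, slack=1)
Line 3: ['picture', 'rainbow'] (min_width=15, slack=1)
Line 4: ['dirty', 'picture'] (min_width=13, slack=3)
Line 5: ['content', 'spoon'] (min_width=13, slack=3)
Line 6: ['vector', 'they'] (min_width=11, slack=5)
Line 7: ['yellow', 'address'] (min_width=14, slack=2)
Line 8: ['segment', 'if'] (min_width=10, slack=6)
Line 9: ['letter', 'you'] (min_width=10, slack=6)
Total lines: 9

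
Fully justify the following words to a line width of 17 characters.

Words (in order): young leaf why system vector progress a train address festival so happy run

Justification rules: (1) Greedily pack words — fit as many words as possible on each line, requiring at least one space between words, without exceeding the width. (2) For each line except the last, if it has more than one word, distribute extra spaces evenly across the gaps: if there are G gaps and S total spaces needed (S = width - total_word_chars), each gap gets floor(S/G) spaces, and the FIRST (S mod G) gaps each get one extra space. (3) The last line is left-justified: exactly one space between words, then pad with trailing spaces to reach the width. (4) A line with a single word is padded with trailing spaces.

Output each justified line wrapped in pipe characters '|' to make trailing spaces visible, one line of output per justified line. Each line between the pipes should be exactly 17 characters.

Answer: |young   leaf  why|
|system     vector|
|progress  a train|
|address  festival|
|so happy run     |

Derivation:
Line 1: ['young', 'leaf', 'why'] (min_width=14, slack=3)
Line 2: ['system', 'vector'] (min_width=13, slack=4)
Line 3: ['progress', 'a', 'train'] (min_width=16, slack=1)
Line 4: ['address', 'festival'] (min_width=16, slack=1)
Line 5: ['so', 'happy', 'run'] (min_width=12, slack=5)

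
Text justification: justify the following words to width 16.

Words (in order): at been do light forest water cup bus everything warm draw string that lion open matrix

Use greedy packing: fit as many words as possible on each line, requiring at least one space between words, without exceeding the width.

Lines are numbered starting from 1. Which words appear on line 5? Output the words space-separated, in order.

Answer: that lion open

Derivation:
Line 1: ['at', 'been', 'do', 'light'] (min_width=16, slack=0)
Line 2: ['forest', 'water', 'cup'] (min_width=16, slack=0)
Line 3: ['bus', 'everything'] (min_width=14, slack=2)
Line 4: ['warm', 'draw', 'string'] (min_width=16, slack=0)
Line 5: ['that', 'lion', 'open'] (min_width=14, slack=2)
Line 6: ['matrix'] (min_width=6, slack=10)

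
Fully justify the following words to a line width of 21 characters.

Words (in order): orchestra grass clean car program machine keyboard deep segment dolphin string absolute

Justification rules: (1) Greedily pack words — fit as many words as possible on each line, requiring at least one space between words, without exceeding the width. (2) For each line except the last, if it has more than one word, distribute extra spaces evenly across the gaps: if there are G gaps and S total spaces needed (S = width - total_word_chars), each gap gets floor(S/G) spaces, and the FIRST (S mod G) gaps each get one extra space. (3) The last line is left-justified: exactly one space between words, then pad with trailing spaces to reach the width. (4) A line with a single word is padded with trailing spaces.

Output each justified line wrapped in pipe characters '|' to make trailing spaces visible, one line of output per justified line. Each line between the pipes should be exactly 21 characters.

Line 1: ['orchestra', 'grass', 'clean'] (min_width=21, slack=0)
Line 2: ['car', 'program', 'machine'] (min_width=19, slack=2)
Line 3: ['keyboard', 'deep', 'segment'] (min_width=21, slack=0)
Line 4: ['dolphin', 'string'] (min_width=14, slack=7)
Line 5: ['absolute'] (min_width=8, slack=13)

Answer: |orchestra grass clean|
|car  program  machine|
|keyboard deep segment|
|dolphin        string|
|absolute             |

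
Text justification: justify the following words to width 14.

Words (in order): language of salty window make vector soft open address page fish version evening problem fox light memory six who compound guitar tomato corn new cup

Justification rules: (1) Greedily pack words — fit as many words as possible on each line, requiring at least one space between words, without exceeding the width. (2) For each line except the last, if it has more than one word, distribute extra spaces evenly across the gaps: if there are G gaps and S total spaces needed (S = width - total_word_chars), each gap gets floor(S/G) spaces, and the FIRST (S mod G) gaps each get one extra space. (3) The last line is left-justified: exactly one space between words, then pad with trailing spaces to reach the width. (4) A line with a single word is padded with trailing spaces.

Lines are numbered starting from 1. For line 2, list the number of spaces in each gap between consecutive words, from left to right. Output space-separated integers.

Answer: 3

Derivation:
Line 1: ['language', 'of'] (min_width=11, slack=3)
Line 2: ['salty', 'window'] (min_width=12, slack=2)
Line 3: ['make', 'vector'] (min_width=11, slack=3)
Line 4: ['soft', 'open'] (min_width=9, slack=5)
Line 5: ['address', 'page'] (min_width=12, slack=2)
Line 6: ['fish', 'version'] (min_width=12, slack=2)
Line 7: ['evening'] (min_width=7, slack=7)
Line 8: ['problem', 'fox'] (min_width=11, slack=3)
Line 9: ['light', 'memory'] (min_width=12, slack=2)
Line 10: ['six', 'who'] (min_width=7, slack=7)
Line 11: ['compound'] (min_width=8, slack=6)
Line 12: ['guitar', 'tomato'] (min_width=13, slack=1)
Line 13: ['corn', 'new', 'cup'] (min_width=12, slack=2)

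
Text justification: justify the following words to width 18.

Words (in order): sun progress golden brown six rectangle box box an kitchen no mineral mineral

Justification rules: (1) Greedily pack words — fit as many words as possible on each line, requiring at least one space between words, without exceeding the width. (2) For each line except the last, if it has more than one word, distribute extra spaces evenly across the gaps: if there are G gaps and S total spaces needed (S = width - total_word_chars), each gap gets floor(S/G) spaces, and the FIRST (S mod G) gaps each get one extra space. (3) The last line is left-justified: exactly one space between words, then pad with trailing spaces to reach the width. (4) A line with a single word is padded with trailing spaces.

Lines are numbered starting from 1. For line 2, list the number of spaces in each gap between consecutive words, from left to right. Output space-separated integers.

Line 1: ['sun', 'progress'] (min_width=12, slack=6)
Line 2: ['golden', 'brown', 'six'] (min_width=16, slack=2)
Line 3: ['rectangle', 'box', 'box'] (min_width=17, slack=1)
Line 4: ['an', 'kitchen', 'no'] (min_width=13, slack=5)
Line 5: ['mineral', 'mineral'] (min_width=15, slack=3)

Answer: 2 2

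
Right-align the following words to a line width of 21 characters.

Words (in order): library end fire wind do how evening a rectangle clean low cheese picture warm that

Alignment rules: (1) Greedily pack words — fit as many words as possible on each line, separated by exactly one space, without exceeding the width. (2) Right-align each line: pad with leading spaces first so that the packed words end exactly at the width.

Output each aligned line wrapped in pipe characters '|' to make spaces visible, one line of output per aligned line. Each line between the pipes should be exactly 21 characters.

Line 1: ['library', 'end', 'fire', 'wind'] (min_width=21, slack=0)
Line 2: ['do', 'how', 'evening', 'a'] (min_width=16, slack=5)
Line 3: ['rectangle', 'clean', 'low'] (min_width=19, slack=2)
Line 4: ['cheese', 'picture', 'warm'] (min_width=19, slack=2)
Line 5: ['that'] (min_width=4, slack=17)

Answer: |library end fire wind|
|     do how evening a|
|  rectangle clean low|
|  cheese picture warm|
|                 that|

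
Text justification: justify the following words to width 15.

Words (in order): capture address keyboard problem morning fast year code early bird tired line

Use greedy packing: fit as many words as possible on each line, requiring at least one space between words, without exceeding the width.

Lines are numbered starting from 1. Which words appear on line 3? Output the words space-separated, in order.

Line 1: ['capture', 'address'] (min_width=15, slack=0)
Line 2: ['keyboard'] (min_width=8, slack=7)
Line 3: ['problem', 'morning'] (min_width=15, slack=0)
Line 4: ['fast', 'year', 'code'] (min_width=14, slack=1)
Line 5: ['early', 'bird'] (min_width=10, slack=5)
Line 6: ['tired', 'line'] (min_width=10, slack=5)

Answer: problem morning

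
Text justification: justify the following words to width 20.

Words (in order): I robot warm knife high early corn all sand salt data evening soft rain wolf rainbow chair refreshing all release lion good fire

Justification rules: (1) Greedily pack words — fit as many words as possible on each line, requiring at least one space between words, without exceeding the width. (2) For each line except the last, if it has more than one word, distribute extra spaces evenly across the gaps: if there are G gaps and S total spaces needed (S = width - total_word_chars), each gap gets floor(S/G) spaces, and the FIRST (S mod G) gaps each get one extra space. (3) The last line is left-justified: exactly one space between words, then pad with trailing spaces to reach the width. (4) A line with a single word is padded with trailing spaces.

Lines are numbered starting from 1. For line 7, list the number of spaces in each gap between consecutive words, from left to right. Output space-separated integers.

Line 1: ['I', 'robot', 'warm', 'knife'] (min_width=18, slack=2)
Line 2: ['high', 'early', 'corn', 'all'] (min_width=19, slack=1)
Line 3: ['sand', 'salt', 'data'] (min_width=14, slack=6)
Line 4: ['evening', 'soft', 'rain'] (min_width=17, slack=3)
Line 5: ['wolf', 'rainbow', 'chair'] (min_width=18, slack=2)
Line 6: ['refreshing', 'all'] (min_width=14, slack=6)
Line 7: ['release', 'lion', 'good'] (min_width=17, slack=3)
Line 8: ['fire'] (min_width=4, slack=16)

Answer: 3 2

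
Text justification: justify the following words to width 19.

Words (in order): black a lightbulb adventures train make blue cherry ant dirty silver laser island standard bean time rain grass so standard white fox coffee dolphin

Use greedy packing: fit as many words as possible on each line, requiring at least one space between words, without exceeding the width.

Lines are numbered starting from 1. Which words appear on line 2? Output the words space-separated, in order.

Line 1: ['black', 'a', 'lightbulb'] (min_width=17, slack=2)
Line 2: ['adventures', 'train'] (min_width=16, slack=3)
Line 3: ['make', 'blue', 'cherry'] (min_width=16, slack=3)
Line 4: ['ant', 'dirty', 'silver'] (min_width=16, slack=3)
Line 5: ['laser', 'island'] (min_width=12, slack=7)
Line 6: ['standard', 'bean', 'time'] (min_width=18, slack=1)
Line 7: ['rain', 'grass', 'so'] (min_width=13, slack=6)
Line 8: ['standard', 'white', 'fox'] (min_width=18, slack=1)
Line 9: ['coffee', 'dolphin'] (min_width=14, slack=5)

Answer: adventures train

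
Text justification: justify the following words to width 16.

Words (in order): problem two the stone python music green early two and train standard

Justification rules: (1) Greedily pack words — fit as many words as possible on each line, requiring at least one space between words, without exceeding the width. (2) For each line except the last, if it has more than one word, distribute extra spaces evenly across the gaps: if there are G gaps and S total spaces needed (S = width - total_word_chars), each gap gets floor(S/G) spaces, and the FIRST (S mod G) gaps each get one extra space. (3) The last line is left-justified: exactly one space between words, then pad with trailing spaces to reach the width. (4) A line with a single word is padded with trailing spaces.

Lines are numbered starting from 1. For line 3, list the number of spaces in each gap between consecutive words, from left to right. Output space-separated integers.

Line 1: ['problem', 'two', 'the'] (min_width=15, slack=1)
Line 2: ['stone', 'python'] (min_width=12, slack=4)
Line 3: ['music', 'green'] (min_width=11, slack=5)
Line 4: ['early', 'two', 'and'] (min_width=13, slack=3)
Line 5: ['train', 'standard'] (min_width=14, slack=2)

Answer: 6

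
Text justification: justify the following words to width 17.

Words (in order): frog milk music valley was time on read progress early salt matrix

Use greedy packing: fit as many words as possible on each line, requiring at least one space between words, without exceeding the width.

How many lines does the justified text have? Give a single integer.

Answer: 4

Derivation:
Line 1: ['frog', 'milk', 'music'] (min_width=15, slack=2)
Line 2: ['valley', 'was', 'time'] (min_width=15, slack=2)
Line 3: ['on', 'read', 'progress'] (min_width=16, slack=1)
Line 4: ['early', 'salt', 'matrix'] (min_width=17, slack=0)
Total lines: 4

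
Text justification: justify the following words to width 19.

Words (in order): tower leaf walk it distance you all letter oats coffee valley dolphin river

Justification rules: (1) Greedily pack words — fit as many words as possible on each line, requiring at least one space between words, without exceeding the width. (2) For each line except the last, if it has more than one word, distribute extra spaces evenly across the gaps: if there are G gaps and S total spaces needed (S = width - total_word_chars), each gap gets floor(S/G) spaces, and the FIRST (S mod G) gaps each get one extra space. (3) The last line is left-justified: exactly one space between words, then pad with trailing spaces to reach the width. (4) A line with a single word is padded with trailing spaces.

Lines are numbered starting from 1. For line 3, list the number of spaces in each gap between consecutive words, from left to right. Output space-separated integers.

Answer: 2 1

Derivation:
Line 1: ['tower', 'leaf', 'walk', 'it'] (min_width=18, slack=1)
Line 2: ['distance', 'you', 'all'] (min_width=16, slack=3)
Line 3: ['letter', 'oats', 'coffee'] (min_width=18, slack=1)
Line 4: ['valley', 'dolphin'] (min_width=14, slack=5)
Line 5: ['river'] (min_width=5, slack=14)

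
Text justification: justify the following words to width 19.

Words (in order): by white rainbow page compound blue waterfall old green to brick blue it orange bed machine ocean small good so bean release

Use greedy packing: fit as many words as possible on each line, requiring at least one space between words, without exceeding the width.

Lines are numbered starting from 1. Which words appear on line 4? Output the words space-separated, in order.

Line 1: ['by', 'white', 'rainbow'] (min_width=16, slack=3)
Line 2: ['page', 'compound', 'blue'] (min_width=18, slack=1)
Line 3: ['waterfall', 'old', 'green'] (min_width=19, slack=0)
Line 4: ['to', 'brick', 'blue', 'it'] (min_width=16, slack=3)
Line 5: ['orange', 'bed', 'machine'] (min_width=18, slack=1)
Line 6: ['ocean', 'small', 'good', 'so'] (min_width=19, slack=0)
Line 7: ['bean', 'release'] (min_width=12, slack=7)

Answer: to brick blue it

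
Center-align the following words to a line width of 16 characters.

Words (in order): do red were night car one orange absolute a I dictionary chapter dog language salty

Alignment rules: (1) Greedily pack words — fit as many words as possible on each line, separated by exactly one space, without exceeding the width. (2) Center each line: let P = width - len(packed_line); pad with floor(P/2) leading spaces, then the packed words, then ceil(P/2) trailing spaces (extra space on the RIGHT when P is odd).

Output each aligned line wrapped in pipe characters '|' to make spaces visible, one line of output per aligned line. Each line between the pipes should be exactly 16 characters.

Line 1: ['do', 'red', 'were'] (min_width=11, slack=5)
Line 2: ['night', 'car', 'one'] (min_width=13, slack=3)
Line 3: ['orange', 'absolute'] (min_width=15, slack=1)
Line 4: ['a', 'I', 'dictionary'] (min_width=14, slack=2)
Line 5: ['chapter', 'dog'] (min_width=11, slack=5)
Line 6: ['language', 'salty'] (min_width=14, slack=2)

Answer: |  do red were   |
| night car one  |
|orange absolute |
| a I dictionary |
|  chapter dog   |
| language salty |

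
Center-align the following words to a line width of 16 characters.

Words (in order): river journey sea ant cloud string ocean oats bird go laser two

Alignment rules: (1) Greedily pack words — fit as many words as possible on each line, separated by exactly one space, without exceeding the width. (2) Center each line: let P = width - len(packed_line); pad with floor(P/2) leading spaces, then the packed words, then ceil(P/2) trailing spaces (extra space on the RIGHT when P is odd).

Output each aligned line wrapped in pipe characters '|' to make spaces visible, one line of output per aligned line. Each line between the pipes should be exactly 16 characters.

Answer: | river journey  |
| sea ant cloud  |
|  string ocean  |
|  oats bird go  |
|   laser two    |

Derivation:
Line 1: ['river', 'journey'] (min_width=13, slack=3)
Line 2: ['sea', 'ant', 'cloud'] (min_width=13, slack=3)
Line 3: ['string', 'ocean'] (min_width=12, slack=4)
Line 4: ['oats', 'bird', 'go'] (min_width=12, slack=4)
Line 5: ['laser', 'two'] (min_width=9, slack=7)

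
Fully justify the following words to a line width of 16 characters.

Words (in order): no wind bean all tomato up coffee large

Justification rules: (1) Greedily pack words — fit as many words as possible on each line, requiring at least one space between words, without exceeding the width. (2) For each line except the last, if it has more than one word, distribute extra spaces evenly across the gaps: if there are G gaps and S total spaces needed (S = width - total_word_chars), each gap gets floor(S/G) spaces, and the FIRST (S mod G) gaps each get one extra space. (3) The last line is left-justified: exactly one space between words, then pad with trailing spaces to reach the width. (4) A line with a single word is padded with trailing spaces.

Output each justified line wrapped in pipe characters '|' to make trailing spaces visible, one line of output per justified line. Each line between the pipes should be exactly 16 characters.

Answer: |no wind bean all|
|tomato up coffee|
|large           |

Derivation:
Line 1: ['no', 'wind', 'bean', 'all'] (min_width=16, slack=0)
Line 2: ['tomato', 'up', 'coffee'] (min_width=16, slack=0)
Line 3: ['large'] (min_width=5, slack=11)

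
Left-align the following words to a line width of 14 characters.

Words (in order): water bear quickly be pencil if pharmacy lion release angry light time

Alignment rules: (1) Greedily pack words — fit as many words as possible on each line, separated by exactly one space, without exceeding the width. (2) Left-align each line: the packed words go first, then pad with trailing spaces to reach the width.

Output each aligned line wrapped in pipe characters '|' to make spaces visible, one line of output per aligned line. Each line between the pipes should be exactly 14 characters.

Answer: |water bear    |
|quickly be    |
|pencil if     |
|pharmacy lion |
|release angry |
|light time    |

Derivation:
Line 1: ['water', 'bear'] (min_width=10, slack=4)
Line 2: ['quickly', 'be'] (min_width=10, slack=4)
Line 3: ['pencil', 'if'] (min_width=9, slack=5)
Line 4: ['pharmacy', 'lion'] (min_width=13, slack=1)
Line 5: ['release', 'angry'] (min_width=13, slack=1)
Line 6: ['light', 'time'] (min_width=10, slack=4)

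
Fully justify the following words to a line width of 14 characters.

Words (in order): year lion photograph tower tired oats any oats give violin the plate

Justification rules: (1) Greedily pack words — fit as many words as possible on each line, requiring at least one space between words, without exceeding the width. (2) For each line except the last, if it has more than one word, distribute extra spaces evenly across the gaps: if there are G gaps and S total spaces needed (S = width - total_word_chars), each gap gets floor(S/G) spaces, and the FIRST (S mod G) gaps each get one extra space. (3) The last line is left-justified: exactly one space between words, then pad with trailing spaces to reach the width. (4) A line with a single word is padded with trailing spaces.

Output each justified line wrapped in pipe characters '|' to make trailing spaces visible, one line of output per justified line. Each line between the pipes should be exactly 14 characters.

Answer: |year      lion|
|photograph    |
|tower    tired|
|oats  any oats|
|give    violin|
|the plate     |

Derivation:
Line 1: ['year', 'lion'] (min_width=9, slack=5)
Line 2: ['photograph'] (min_width=10, slack=4)
Line 3: ['tower', 'tired'] (min_width=11, slack=3)
Line 4: ['oats', 'any', 'oats'] (min_width=13, slack=1)
Line 5: ['give', 'violin'] (min_width=11, slack=3)
Line 6: ['the', 'plate'] (min_width=9, slack=5)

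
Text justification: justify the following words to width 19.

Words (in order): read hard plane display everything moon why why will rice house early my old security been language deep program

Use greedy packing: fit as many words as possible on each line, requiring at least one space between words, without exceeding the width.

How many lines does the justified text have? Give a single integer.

Answer: 7

Derivation:
Line 1: ['read', 'hard', 'plane'] (min_width=15, slack=4)
Line 2: ['display', 'everything'] (min_width=18, slack=1)
Line 3: ['moon', 'why', 'why', 'will'] (min_width=17, slack=2)
Line 4: ['rice', 'house', 'early', 'my'] (min_width=19, slack=0)
Line 5: ['old', 'security', 'been'] (min_width=17, slack=2)
Line 6: ['language', 'deep'] (min_width=13, slack=6)
Line 7: ['program'] (min_width=7, slack=12)
Total lines: 7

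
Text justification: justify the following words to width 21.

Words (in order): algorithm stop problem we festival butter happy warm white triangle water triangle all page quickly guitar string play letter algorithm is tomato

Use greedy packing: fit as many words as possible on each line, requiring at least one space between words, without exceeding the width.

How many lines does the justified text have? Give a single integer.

Line 1: ['algorithm', 'stop'] (min_width=14, slack=7)
Line 2: ['problem', 'we', 'festival'] (min_width=19, slack=2)
Line 3: ['butter', 'happy', 'warm'] (min_width=17, slack=4)
Line 4: ['white', 'triangle', 'water'] (min_width=20, slack=1)
Line 5: ['triangle', 'all', 'page'] (min_width=17, slack=4)
Line 6: ['quickly', 'guitar', 'string'] (min_width=21, slack=0)
Line 7: ['play', 'letter', 'algorithm'] (min_width=21, slack=0)
Line 8: ['is', 'tomato'] (min_width=9, slack=12)
Total lines: 8

Answer: 8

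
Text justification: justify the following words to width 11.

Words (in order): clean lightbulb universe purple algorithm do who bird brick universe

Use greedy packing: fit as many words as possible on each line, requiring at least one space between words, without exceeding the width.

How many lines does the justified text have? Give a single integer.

Line 1: ['clean'] (min_width=5, slack=6)
Line 2: ['lightbulb'] (min_width=9, slack=2)
Line 3: ['universe'] (min_width=8, slack=3)
Line 4: ['purple'] (min_width=6, slack=5)
Line 5: ['algorithm'] (min_width=9, slack=2)
Line 6: ['do', 'who', 'bird'] (min_width=11, slack=0)
Line 7: ['brick'] (min_width=5, slack=6)
Line 8: ['universe'] (min_width=8, slack=3)
Total lines: 8

Answer: 8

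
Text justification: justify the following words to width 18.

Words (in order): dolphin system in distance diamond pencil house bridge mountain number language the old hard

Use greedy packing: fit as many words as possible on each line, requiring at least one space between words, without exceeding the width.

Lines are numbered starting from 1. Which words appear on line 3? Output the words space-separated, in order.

Answer: pencil house

Derivation:
Line 1: ['dolphin', 'system', 'in'] (min_width=17, slack=1)
Line 2: ['distance', 'diamond'] (min_width=16, slack=2)
Line 3: ['pencil', 'house'] (min_width=12, slack=6)
Line 4: ['bridge', 'mountain'] (min_width=15, slack=3)
Line 5: ['number', 'language'] (min_width=15, slack=3)
Line 6: ['the', 'old', 'hard'] (min_width=12, slack=6)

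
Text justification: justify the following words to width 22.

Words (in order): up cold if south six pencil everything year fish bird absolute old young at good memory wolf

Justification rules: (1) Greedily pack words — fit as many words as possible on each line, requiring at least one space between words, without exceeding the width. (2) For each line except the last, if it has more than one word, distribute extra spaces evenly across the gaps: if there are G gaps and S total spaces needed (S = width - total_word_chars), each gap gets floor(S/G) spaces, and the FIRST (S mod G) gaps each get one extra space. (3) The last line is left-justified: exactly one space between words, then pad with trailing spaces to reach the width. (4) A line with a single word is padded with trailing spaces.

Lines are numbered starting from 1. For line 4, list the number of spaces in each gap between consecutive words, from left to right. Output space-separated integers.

Answer: 2 2 1

Derivation:
Line 1: ['up', 'cold', 'if', 'south', 'six'] (min_width=20, slack=2)
Line 2: ['pencil', 'everything', 'year'] (min_width=22, slack=0)
Line 3: ['fish', 'bird', 'absolute', 'old'] (min_width=22, slack=0)
Line 4: ['young', 'at', 'good', 'memory'] (min_width=20, slack=2)
Line 5: ['wolf'] (min_width=4, slack=18)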